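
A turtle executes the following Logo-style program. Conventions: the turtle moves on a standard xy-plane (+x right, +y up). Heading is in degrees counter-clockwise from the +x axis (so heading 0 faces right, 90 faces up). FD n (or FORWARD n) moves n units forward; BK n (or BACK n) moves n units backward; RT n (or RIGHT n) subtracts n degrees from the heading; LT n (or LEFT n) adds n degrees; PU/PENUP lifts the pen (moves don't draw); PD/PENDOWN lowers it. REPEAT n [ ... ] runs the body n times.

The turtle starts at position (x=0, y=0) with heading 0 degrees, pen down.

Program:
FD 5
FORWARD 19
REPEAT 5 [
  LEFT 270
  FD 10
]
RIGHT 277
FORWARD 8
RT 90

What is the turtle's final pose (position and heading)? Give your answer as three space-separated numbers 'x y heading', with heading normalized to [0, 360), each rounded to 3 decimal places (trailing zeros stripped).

Executing turtle program step by step:
Start: pos=(0,0), heading=0, pen down
FD 5: (0,0) -> (5,0) [heading=0, draw]
FD 19: (5,0) -> (24,0) [heading=0, draw]
REPEAT 5 [
  -- iteration 1/5 --
  LT 270: heading 0 -> 270
  FD 10: (24,0) -> (24,-10) [heading=270, draw]
  -- iteration 2/5 --
  LT 270: heading 270 -> 180
  FD 10: (24,-10) -> (14,-10) [heading=180, draw]
  -- iteration 3/5 --
  LT 270: heading 180 -> 90
  FD 10: (14,-10) -> (14,0) [heading=90, draw]
  -- iteration 4/5 --
  LT 270: heading 90 -> 0
  FD 10: (14,0) -> (24,0) [heading=0, draw]
  -- iteration 5/5 --
  LT 270: heading 0 -> 270
  FD 10: (24,0) -> (24,-10) [heading=270, draw]
]
RT 277: heading 270 -> 353
FD 8: (24,-10) -> (31.94,-10.975) [heading=353, draw]
RT 90: heading 353 -> 263
Final: pos=(31.94,-10.975), heading=263, 8 segment(s) drawn

Answer: 31.94 -10.975 263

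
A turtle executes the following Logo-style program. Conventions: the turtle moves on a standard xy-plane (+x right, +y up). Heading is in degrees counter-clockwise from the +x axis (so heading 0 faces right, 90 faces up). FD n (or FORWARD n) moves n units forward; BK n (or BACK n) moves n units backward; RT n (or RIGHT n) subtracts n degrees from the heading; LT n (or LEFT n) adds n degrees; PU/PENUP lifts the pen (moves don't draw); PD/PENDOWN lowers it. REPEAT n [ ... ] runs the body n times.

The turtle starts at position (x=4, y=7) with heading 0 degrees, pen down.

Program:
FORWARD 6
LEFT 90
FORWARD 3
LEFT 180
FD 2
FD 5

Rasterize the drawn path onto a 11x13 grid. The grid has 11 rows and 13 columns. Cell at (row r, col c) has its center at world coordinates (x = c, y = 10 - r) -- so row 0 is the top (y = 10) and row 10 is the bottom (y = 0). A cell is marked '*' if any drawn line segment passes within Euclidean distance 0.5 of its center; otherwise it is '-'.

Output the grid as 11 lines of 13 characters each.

Segment 0: (4,7) -> (10,7)
Segment 1: (10,7) -> (10,10)
Segment 2: (10,10) -> (10,8)
Segment 3: (10,8) -> (10,3)

Answer: ----------*--
----------*--
----------*--
----*******--
----------*--
----------*--
----------*--
----------*--
-------------
-------------
-------------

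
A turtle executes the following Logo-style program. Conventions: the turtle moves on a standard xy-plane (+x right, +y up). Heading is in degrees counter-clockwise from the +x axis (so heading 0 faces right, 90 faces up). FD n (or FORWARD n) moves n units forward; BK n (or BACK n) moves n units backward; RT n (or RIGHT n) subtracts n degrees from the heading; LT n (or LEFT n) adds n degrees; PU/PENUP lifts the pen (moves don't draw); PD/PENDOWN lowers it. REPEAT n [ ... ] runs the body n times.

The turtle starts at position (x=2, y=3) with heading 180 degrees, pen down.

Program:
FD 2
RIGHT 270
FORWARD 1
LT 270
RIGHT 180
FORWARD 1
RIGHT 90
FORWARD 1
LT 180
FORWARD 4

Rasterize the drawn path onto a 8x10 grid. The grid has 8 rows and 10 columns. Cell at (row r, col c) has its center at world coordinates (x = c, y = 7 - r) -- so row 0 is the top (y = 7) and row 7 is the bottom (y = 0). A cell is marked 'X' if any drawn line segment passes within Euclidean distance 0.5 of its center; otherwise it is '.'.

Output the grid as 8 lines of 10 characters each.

Answer: ..........
..........
.X........
.X........
XXX.......
XX........
.X........
..........

Derivation:
Segment 0: (2,3) -> (0,3)
Segment 1: (0,3) -> (0,2)
Segment 2: (0,2) -> (1,2)
Segment 3: (1,2) -> (1,1)
Segment 4: (1,1) -> (1,5)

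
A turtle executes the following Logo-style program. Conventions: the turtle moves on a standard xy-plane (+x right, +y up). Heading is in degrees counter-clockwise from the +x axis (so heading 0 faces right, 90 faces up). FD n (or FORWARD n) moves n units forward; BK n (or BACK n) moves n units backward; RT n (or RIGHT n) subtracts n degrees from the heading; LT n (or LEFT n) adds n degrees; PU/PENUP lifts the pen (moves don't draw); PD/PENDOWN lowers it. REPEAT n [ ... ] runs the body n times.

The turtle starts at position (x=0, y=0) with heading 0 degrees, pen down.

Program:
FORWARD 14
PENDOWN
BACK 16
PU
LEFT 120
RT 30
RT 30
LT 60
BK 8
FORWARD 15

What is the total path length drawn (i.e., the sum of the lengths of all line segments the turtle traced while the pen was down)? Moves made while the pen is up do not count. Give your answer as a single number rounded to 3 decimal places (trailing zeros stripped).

Executing turtle program step by step:
Start: pos=(0,0), heading=0, pen down
FD 14: (0,0) -> (14,0) [heading=0, draw]
PD: pen down
BK 16: (14,0) -> (-2,0) [heading=0, draw]
PU: pen up
LT 120: heading 0 -> 120
RT 30: heading 120 -> 90
RT 30: heading 90 -> 60
LT 60: heading 60 -> 120
BK 8: (-2,0) -> (2,-6.928) [heading=120, move]
FD 15: (2,-6.928) -> (-5.5,6.062) [heading=120, move]
Final: pos=(-5.5,6.062), heading=120, 2 segment(s) drawn

Segment lengths:
  seg 1: (0,0) -> (14,0), length = 14
  seg 2: (14,0) -> (-2,0), length = 16
Total = 30

Answer: 30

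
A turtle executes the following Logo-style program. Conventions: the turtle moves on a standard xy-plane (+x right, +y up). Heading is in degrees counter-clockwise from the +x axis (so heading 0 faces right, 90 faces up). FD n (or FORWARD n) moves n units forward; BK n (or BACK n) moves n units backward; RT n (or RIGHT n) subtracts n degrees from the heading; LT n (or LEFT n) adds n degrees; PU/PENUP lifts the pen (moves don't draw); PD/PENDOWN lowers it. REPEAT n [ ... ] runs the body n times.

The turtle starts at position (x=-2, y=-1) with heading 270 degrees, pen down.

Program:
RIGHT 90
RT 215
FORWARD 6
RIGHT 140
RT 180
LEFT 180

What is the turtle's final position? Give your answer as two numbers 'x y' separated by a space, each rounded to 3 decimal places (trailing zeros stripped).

Answer: 2.915 -4.441

Derivation:
Executing turtle program step by step:
Start: pos=(-2,-1), heading=270, pen down
RT 90: heading 270 -> 180
RT 215: heading 180 -> 325
FD 6: (-2,-1) -> (2.915,-4.441) [heading=325, draw]
RT 140: heading 325 -> 185
RT 180: heading 185 -> 5
LT 180: heading 5 -> 185
Final: pos=(2.915,-4.441), heading=185, 1 segment(s) drawn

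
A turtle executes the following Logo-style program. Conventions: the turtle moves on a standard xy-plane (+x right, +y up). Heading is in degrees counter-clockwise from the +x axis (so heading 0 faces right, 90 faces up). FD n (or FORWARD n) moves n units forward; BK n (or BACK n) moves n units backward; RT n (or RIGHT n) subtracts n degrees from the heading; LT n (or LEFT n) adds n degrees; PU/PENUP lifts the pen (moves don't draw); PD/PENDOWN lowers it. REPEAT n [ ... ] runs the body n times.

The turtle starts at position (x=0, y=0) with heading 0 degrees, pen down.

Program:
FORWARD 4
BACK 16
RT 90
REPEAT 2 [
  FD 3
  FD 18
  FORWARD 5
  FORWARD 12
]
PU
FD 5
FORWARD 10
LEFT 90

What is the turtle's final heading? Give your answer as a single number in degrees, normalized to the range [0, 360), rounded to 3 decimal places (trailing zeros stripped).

Executing turtle program step by step:
Start: pos=(0,0), heading=0, pen down
FD 4: (0,0) -> (4,0) [heading=0, draw]
BK 16: (4,0) -> (-12,0) [heading=0, draw]
RT 90: heading 0 -> 270
REPEAT 2 [
  -- iteration 1/2 --
  FD 3: (-12,0) -> (-12,-3) [heading=270, draw]
  FD 18: (-12,-3) -> (-12,-21) [heading=270, draw]
  FD 5: (-12,-21) -> (-12,-26) [heading=270, draw]
  FD 12: (-12,-26) -> (-12,-38) [heading=270, draw]
  -- iteration 2/2 --
  FD 3: (-12,-38) -> (-12,-41) [heading=270, draw]
  FD 18: (-12,-41) -> (-12,-59) [heading=270, draw]
  FD 5: (-12,-59) -> (-12,-64) [heading=270, draw]
  FD 12: (-12,-64) -> (-12,-76) [heading=270, draw]
]
PU: pen up
FD 5: (-12,-76) -> (-12,-81) [heading=270, move]
FD 10: (-12,-81) -> (-12,-91) [heading=270, move]
LT 90: heading 270 -> 0
Final: pos=(-12,-91), heading=0, 10 segment(s) drawn

Answer: 0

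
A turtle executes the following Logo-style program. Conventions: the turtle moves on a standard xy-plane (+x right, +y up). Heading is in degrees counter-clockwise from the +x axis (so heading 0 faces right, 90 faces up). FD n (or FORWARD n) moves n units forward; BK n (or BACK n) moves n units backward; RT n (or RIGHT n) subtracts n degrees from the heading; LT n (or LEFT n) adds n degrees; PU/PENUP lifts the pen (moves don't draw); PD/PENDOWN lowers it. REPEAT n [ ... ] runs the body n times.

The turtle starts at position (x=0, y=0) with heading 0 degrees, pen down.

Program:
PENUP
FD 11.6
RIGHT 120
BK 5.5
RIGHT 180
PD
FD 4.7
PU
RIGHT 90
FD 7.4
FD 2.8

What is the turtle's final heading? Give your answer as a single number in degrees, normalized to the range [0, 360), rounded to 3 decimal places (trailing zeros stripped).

Executing turtle program step by step:
Start: pos=(0,0), heading=0, pen down
PU: pen up
FD 11.6: (0,0) -> (11.6,0) [heading=0, move]
RT 120: heading 0 -> 240
BK 5.5: (11.6,0) -> (14.35,4.763) [heading=240, move]
RT 180: heading 240 -> 60
PD: pen down
FD 4.7: (14.35,4.763) -> (16.7,8.833) [heading=60, draw]
PU: pen up
RT 90: heading 60 -> 330
FD 7.4: (16.7,8.833) -> (23.109,5.133) [heading=330, move]
FD 2.8: (23.109,5.133) -> (25.533,3.733) [heading=330, move]
Final: pos=(25.533,3.733), heading=330, 1 segment(s) drawn

Answer: 330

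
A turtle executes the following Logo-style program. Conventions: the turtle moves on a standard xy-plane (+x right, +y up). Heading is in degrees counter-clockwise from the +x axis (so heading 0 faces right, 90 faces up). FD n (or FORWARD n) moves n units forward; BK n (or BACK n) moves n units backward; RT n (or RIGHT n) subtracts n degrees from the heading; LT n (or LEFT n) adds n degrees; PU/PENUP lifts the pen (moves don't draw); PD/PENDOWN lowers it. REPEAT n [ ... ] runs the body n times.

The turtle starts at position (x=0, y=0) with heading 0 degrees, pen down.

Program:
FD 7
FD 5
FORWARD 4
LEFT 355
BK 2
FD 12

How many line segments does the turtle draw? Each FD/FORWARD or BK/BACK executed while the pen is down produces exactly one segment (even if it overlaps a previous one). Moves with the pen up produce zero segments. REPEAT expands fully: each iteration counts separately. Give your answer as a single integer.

Answer: 5

Derivation:
Executing turtle program step by step:
Start: pos=(0,0), heading=0, pen down
FD 7: (0,0) -> (7,0) [heading=0, draw]
FD 5: (7,0) -> (12,0) [heading=0, draw]
FD 4: (12,0) -> (16,0) [heading=0, draw]
LT 355: heading 0 -> 355
BK 2: (16,0) -> (14.008,0.174) [heading=355, draw]
FD 12: (14.008,0.174) -> (25.962,-0.872) [heading=355, draw]
Final: pos=(25.962,-0.872), heading=355, 5 segment(s) drawn
Segments drawn: 5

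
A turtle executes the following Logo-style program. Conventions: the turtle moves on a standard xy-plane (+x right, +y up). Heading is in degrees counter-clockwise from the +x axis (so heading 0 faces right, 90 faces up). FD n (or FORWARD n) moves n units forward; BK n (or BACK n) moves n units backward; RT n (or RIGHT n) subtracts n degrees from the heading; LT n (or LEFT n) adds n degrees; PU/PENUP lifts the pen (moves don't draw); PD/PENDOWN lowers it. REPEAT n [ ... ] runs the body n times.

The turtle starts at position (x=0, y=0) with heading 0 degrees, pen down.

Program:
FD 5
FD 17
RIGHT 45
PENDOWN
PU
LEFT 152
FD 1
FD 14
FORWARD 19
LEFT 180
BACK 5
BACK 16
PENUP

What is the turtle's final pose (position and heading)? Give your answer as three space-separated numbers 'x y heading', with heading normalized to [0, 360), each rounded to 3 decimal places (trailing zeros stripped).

Answer: 5.92 52.597 287

Derivation:
Executing turtle program step by step:
Start: pos=(0,0), heading=0, pen down
FD 5: (0,0) -> (5,0) [heading=0, draw]
FD 17: (5,0) -> (22,0) [heading=0, draw]
RT 45: heading 0 -> 315
PD: pen down
PU: pen up
LT 152: heading 315 -> 107
FD 1: (22,0) -> (21.708,0.956) [heading=107, move]
FD 14: (21.708,0.956) -> (17.614,14.345) [heading=107, move]
FD 19: (17.614,14.345) -> (12.059,32.514) [heading=107, move]
LT 180: heading 107 -> 287
BK 5: (12.059,32.514) -> (10.598,37.296) [heading=287, move]
BK 16: (10.598,37.296) -> (5.92,52.597) [heading=287, move]
PU: pen up
Final: pos=(5.92,52.597), heading=287, 2 segment(s) drawn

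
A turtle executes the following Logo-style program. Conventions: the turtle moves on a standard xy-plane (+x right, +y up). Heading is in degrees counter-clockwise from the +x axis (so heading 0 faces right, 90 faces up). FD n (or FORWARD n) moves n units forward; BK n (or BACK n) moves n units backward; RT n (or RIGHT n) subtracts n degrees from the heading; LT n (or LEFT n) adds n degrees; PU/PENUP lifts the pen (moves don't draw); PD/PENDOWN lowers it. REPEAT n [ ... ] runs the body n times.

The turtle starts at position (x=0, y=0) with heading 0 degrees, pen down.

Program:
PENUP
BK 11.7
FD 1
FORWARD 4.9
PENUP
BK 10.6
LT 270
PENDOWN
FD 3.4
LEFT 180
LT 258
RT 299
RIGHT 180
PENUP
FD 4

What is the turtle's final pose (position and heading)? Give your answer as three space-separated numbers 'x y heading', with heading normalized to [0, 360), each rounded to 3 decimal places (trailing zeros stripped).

Executing turtle program step by step:
Start: pos=(0,0), heading=0, pen down
PU: pen up
BK 11.7: (0,0) -> (-11.7,0) [heading=0, move]
FD 1: (-11.7,0) -> (-10.7,0) [heading=0, move]
FD 4.9: (-10.7,0) -> (-5.8,0) [heading=0, move]
PU: pen up
BK 10.6: (-5.8,0) -> (-16.4,0) [heading=0, move]
LT 270: heading 0 -> 270
PD: pen down
FD 3.4: (-16.4,0) -> (-16.4,-3.4) [heading=270, draw]
LT 180: heading 270 -> 90
LT 258: heading 90 -> 348
RT 299: heading 348 -> 49
RT 180: heading 49 -> 229
PU: pen up
FD 4: (-16.4,-3.4) -> (-19.024,-6.419) [heading=229, move]
Final: pos=(-19.024,-6.419), heading=229, 1 segment(s) drawn

Answer: -19.024 -6.419 229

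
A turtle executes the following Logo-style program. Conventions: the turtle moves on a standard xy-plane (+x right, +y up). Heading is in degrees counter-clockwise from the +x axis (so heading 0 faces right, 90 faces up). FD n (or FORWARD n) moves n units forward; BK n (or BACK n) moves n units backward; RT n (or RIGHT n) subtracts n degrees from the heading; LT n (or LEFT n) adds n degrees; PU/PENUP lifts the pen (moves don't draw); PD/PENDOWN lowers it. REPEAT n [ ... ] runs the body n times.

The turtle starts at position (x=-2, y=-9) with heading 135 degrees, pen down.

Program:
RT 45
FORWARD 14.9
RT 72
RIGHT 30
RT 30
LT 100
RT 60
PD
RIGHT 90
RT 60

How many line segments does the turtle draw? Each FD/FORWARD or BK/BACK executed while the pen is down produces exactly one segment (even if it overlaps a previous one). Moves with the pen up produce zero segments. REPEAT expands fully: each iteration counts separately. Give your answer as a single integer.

Answer: 1

Derivation:
Executing turtle program step by step:
Start: pos=(-2,-9), heading=135, pen down
RT 45: heading 135 -> 90
FD 14.9: (-2,-9) -> (-2,5.9) [heading=90, draw]
RT 72: heading 90 -> 18
RT 30: heading 18 -> 348
RT 30: heading 348 -> 318
LT 100: heading 318 -> 58
RT 60: heading 58 -> 358
PD: pen down
RT 90: heading 358 -> 268
RT 60: heading 268 -> 208
Final: pos=(-2,5.9), heading=208, 1 segment(s) drawn
Segments drawn: 1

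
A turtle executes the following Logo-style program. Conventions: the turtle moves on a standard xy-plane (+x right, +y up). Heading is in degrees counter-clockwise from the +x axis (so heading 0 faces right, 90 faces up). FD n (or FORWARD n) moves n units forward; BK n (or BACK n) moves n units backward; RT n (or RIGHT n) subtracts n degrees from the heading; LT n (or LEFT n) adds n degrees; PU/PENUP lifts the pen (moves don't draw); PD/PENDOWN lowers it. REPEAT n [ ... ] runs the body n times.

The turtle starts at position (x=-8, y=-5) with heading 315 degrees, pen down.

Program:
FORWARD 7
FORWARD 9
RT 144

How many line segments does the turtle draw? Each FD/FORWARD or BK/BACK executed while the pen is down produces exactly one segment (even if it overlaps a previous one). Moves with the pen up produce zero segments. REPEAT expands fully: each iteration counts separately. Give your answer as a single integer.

Executing turtle program step by step:
Start: pos=(-8,-5), heading=315, pen down
FD 7: (-8,-5) -> (-3.05,-9.95) [heading=315, draw]
FD 9: (-3.05,-9.95) -> (3.314,-16.314) [heading=315, draw]
RT 144: heading 315 -> 171
Final: pos=(3.314,-16.314), heading=171, 2 segment(s) drawn
Segments drawn: 2

Answer: 2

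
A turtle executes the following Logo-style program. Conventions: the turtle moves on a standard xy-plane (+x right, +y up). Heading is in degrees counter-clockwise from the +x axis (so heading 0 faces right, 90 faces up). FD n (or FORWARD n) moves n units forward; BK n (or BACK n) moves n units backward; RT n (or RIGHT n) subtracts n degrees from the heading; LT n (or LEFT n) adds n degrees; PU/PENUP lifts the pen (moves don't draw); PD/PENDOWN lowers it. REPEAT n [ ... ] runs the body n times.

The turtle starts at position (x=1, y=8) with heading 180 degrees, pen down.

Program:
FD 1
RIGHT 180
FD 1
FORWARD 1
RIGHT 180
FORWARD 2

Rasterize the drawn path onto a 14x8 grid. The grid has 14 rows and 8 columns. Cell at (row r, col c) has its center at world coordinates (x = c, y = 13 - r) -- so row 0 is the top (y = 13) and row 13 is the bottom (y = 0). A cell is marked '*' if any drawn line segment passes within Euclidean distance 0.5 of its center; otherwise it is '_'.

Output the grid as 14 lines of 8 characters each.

Answer: ________
________
________
________
________
***_____
________
________
________
________
________
________
________
________

Derivation:
Segment 0: (1,8) -> (0,8)
Segment 1: (0,8) -> (1,8)
Segment 2: (1,8) -> (2,8)
Segment 3: (2,8) -> (0,8)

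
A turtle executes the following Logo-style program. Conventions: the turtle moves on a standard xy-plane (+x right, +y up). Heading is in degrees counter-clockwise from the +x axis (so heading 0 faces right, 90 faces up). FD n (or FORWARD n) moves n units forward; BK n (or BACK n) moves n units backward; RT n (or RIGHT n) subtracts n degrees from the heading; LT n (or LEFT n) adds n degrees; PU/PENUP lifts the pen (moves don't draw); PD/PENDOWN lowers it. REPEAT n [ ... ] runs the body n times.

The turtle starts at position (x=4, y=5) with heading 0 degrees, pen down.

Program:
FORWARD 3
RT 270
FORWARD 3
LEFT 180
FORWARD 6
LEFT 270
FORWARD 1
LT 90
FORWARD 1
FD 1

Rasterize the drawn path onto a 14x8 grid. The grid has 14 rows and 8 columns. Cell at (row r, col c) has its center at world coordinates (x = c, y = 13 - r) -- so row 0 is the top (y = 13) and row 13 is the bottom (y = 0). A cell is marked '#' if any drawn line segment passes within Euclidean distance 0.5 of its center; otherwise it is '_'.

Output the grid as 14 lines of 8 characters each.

Segment 0: (4,5) -> (7,5)
Segment 1: (7,5) -> (7,8)
Segment 2: (7,8) -> (7,2)
Segment 3: (7,2) -> (6,2)
Segment 4: (6,2) -> (6,1)
Segment 5: (6,1) -> (6,0)

Answer: ________
________
________
________
________
_______#
_______#
_______#
____####
_______#
_______#
______##
______#_
______#_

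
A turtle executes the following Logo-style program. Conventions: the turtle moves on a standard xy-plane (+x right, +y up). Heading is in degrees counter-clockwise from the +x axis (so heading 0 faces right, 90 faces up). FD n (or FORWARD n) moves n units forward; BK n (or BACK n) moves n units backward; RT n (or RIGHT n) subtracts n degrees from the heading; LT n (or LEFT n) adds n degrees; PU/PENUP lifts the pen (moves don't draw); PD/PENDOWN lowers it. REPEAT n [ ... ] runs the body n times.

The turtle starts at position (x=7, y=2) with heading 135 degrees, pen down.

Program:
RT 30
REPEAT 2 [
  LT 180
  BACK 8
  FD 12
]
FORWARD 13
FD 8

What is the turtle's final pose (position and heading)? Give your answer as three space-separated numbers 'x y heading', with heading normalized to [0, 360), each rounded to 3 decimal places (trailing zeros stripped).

Answer: 1.565 22.284 105

Derivation:
Executing turtle program step by step:
Start: pos=(7,2), heading=135, pen down
RT 30: heading 135 -> 105
REPEAT 2 [
  -- iteration 1/2 --
  LT 180: heading 105 -> 285
  BK 8: (7,2) -> (4.929,9.727) [heading=285, draw]
  FD 12: (4.929,9.727) -> (8.035,-1.864) [heading=285, draw]
  -- iteration 2/2 --
  LT 180: heading 285 -> 105
  BK 8: (8.035,-1.864) -> (10.106,-9.591) [heading=105, draw]
  FD 12: (10.106,-9.591) -> (7,2) [heading=105, draw]
]
FD 13: (7,2) -> (3.635,14.557) [heading=105, draw]
FD 8: (3.635,14.557) -> (1.565,22.284) [heading=105, draw]
Final: pos=(1.565,22.284), heading=105, 6 segment(s) drawn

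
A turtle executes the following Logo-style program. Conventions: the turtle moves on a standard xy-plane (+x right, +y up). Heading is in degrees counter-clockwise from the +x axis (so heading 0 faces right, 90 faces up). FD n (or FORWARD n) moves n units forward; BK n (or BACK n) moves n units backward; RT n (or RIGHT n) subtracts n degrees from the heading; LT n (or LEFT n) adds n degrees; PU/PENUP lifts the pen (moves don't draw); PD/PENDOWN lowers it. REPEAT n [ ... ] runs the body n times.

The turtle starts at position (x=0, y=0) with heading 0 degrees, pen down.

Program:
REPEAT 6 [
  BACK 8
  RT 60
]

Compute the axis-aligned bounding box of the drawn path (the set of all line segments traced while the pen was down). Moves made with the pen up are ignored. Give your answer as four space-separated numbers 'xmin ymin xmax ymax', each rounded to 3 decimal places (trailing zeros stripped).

Answer: -12 0 4 13.856

Derivation:
Executing turtle program step by step:
Start: pos=(0,0), heading=0, pen down
REPEAT 6 [
  -- iteration 1/6 --
  BK 8: (0,0) -> (-8,0) [heading=0, draw]
  RT 60: heading 0 -> 300
  -- iteration 2/6 --
  BK 8: (-8,0) -> (-12,6.928) [heading=300, draw]
  RT 60: heading 300 -> 240
  -- iteration 3/6 --
  BK 8: (-12,6.928) -> (-8,13.856) [heading=240, draw]
  RT 60: heading 240 -> 180
  -- iteration 4/6 --
  BK 8: (-8,13.856) -> (0,13.856) [heading=180, draw]
  RT 60: heading 180 -> 120
  -- iteration 5/6 --
  BK 8: (0,13.856) -> (4,6.928) [heading=120, draw]
  RT 60: heading 120 -> 60
  -- iteration 6/6 --
  BK 8: (4,6.928) -> (0,0) [heading=60, draw]
  RT 60: heading 60 -> 0
]
Final: pos=(0,0), heading=0, 6 segment(s) drawn

Segment endpoints: x in {-12, -8, -8, 0, 0, 0, 4}, y in {0, 0, 6.928, 6.928, 13.856, 13.856}
xmin=-12, ymin=0, xmax=4, ymax=13.856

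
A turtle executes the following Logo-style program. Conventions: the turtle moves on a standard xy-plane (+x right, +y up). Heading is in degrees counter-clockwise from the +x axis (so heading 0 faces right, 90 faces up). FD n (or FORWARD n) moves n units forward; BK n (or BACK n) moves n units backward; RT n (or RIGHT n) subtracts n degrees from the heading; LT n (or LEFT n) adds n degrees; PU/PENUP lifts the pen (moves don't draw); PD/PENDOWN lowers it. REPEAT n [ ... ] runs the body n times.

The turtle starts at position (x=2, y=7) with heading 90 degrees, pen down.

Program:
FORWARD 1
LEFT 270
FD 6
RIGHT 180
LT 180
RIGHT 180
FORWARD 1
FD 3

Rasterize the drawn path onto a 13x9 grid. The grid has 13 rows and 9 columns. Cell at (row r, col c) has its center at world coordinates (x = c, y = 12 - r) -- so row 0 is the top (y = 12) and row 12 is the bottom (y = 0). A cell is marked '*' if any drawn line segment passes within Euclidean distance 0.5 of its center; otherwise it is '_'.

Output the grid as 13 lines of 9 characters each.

Answer: _________
_________
_________
_________
__*******
__*______
_________
_________
_________
_________
_________
_________
_________

Derivation:
Segment 0: (2,7) -> (2,8)
Segment 1: (2,8) -> (8,8)
Segment 2: (8,8) -> (7,8)
Segment 3: (7,8) -> (4,8)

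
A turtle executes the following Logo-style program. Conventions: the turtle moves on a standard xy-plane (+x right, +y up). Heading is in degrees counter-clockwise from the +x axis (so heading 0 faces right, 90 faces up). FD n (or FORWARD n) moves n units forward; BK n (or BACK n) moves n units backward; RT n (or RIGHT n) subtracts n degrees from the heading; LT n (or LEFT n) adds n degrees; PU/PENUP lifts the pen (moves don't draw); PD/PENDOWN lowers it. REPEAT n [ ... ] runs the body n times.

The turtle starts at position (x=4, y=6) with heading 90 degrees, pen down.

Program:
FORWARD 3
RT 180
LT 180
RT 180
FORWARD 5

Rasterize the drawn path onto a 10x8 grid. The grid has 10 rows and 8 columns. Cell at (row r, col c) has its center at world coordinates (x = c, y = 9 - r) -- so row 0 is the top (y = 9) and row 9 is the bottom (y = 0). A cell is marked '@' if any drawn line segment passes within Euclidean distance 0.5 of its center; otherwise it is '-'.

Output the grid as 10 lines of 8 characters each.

Answer: ----@---
----@---
----@---
----@---
----@---
----@---
--------
--------
--------
--------

Derivation:
Segment 0: (4,6) -> (4,9)
Segment 1: (4,9) -> (4,4)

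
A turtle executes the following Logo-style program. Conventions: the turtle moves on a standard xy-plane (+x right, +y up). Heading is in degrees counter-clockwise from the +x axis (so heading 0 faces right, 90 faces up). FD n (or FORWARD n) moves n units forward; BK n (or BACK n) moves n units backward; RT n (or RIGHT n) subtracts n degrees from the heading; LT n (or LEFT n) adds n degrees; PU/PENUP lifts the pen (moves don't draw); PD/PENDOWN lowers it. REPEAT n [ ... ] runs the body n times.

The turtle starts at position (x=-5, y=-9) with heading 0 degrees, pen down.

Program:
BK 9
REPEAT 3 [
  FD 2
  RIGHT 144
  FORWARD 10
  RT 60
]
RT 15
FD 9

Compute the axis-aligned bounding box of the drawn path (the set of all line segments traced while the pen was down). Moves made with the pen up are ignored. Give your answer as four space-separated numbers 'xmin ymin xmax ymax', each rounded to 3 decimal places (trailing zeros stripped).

Executing turtle program step by step:
Start: pos=(-5,-9), heading=0, pen down
BK 9: (-5,-9) -> (-14,-9) [heading=0, draw]
REPEAT 3 [
  -- iteration 1/3 --
  FD 2: (-14,-9) -> (-12,-9) [heading=0, draw]
  RT 144: heading 0 -> 216
  FD 10: (-12,-9) -> (-20.09,-14.878) [heading=216, draw]
  RT 60: heading 216 -> 156
  -- iteration 2/3 --
  FD 2: (-20.09,-14.878) -> (-21.917,-14.064) [heading=156, draw]
  RT 144: heading 156 -> 12
  FD 10: (-21.917,-14.064) -> (-12.136,-11.985) [heading=12, draw]
  RT 60: heading 12 -> 312
  -- iteration 3/3 --
  FD 2: (-12.136,-11.985) -> (-10.798,-13.472) [heading=312, draw]
  RT 144: heading 312 -> 168
  FD 10: (-10.798,-13.472) -> (-20.579,-11.392) [heading=168, draw]
  RT 60: heading 168 -> 108
]
RT 15: heading 108 -> 93
FD 9: (-20.579,-11.392) -> (-21.05,-2.405) [heading=93, draw]
Final: pos=(-21.05,-2.405), heading=93, 8 segment(s) drawn

Segment endpoints: x in {-21.917, -21.05, -20.579, -20.09, -14, -12.136, -12, -10.798, -5}, y in {-14.878, -14.064, -13.472, -11.985, -11.392, -9, -2.405}
xmin=-21.917, ymin=-14.878, xmax=-5, ymax=-2.405

Answer: -21.917 -14.878 -5 -2.405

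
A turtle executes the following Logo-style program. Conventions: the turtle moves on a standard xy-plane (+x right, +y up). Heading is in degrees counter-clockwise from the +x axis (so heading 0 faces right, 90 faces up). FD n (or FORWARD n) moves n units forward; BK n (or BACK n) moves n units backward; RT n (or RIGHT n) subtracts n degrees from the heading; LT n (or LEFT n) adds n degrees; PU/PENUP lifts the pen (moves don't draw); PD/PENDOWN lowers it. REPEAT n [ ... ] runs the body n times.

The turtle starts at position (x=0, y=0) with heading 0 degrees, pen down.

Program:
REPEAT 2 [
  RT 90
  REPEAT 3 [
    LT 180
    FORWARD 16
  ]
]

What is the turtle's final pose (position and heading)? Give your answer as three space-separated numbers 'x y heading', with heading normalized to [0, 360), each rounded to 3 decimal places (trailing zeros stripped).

Answer: -16 16 180

Derivation:
Executing turtle program step by step:
Start: pos=(0,0), heading=0, pen down
REPEAT 2 [
  -- iteration 1/2 --
  RT 90: heading 0 -> 270
  REPEAT 3 [
    -- iteration 1/3 --
    LT 180: heading 270 -> 90
    FD 16: (0,0) -> (0,16) [heading=90, draw]
    -- iteration 2/3 --
    LT 180: heading 90 -> 270
    FD 16: (0,16) -> (0,0) [heading=270, draw]
    -- iteration 3/3 --
    LT 180: heading 270 -> 90
    FD 16: (0,0) -> (0,16) [heading=90, draw]
  ]
  -- iteration 2/2 --
  RT 90: heading 90 -> 0
  REPEAT 3 [
    -- iteration 1/3 --
    LT 180: heading 0 -> 180
    FD 16: (0,16) -> (-16,16) [heading=180, draw]
    -- iteration 2/3 --
    LT 180: heading 180 -> 0
    FD 16: (-16,16) -> (0,16) [heading=0, draw]
    -- iteration 3/3 --
    LT 180: heading 0 -> 180
    FD 16: (0,16) -> (-16,16) [heading=180, draw]
  ]
]
Final: pos=(-16,16), heading=180, 6 segment(s) drawn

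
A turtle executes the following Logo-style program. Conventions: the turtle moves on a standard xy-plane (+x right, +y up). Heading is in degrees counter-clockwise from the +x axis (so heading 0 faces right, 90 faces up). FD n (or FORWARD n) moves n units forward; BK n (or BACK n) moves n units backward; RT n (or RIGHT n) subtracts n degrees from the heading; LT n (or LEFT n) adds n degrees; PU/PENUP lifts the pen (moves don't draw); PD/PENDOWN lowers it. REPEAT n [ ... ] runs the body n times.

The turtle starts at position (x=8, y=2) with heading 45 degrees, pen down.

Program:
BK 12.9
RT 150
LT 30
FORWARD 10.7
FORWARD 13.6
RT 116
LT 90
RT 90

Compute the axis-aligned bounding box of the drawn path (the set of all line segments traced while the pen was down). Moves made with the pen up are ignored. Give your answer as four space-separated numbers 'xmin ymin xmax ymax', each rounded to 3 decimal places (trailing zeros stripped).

Answer: -1.122 -30.594 8 2

Derivation:
Executing turtle program step by step:
Start: pos=(8,2), heading=45, pen down
BK 12.9: (8,2) -> (-1.122,-7.122) [heading=45, draw]
RT 150: heading 45 -> 255
LT 30: heading 255 -> 285
FD 10.7: (-1.122,-7.122) -> (1.648,-17.457) [heading=285, draw]
FD 13.6: (1.648,-17.457) -> (5.168,-30.594) [heading=285, draw]
RT 116: heading 285 -> 169
LT 90: heading 169 -> 259
RT 90: heading 259 -> 169
Final: pos=(5.168,-30.594), heading=169, 3 segment(s) drawn

Segment endpoints: x in {-1.122, 1.648, 5.168, 8}, y in {-30.594, -17.457, -7.122, 2}
xmin=-1.122, ymin=-30.594, xmax=8, ymax=2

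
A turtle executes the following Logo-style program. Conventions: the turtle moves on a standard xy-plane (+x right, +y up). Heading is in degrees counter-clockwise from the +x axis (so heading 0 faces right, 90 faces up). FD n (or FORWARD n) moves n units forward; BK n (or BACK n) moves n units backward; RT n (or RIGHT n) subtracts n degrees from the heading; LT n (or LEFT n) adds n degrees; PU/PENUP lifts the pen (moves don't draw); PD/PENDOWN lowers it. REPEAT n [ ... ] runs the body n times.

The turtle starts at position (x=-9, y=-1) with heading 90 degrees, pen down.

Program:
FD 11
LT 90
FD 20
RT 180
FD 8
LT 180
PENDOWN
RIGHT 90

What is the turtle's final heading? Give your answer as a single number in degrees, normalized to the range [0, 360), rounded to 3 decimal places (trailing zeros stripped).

Answer: 90

Derivation:
Executing turtle program step by step:
Start: pos=(-9,-1), heading=90, pen down
FD 11: (-9,-1) -> (-9,10) [heading=90, draw]
LT 90: heading 90 -> 180
FD 20: (-9,10) -> (-29,10) [heading=180, draw]
RT 180: heading 180 -> 0
FD 8: (-29,10) -> (-21,10) [heading=0, draw]
LT 180: heading 0 -> 180
PD: pen down
RT 90: heading 180 -> 90
Final: pos=(-21,10), heading=90, 3 segment(s) drawn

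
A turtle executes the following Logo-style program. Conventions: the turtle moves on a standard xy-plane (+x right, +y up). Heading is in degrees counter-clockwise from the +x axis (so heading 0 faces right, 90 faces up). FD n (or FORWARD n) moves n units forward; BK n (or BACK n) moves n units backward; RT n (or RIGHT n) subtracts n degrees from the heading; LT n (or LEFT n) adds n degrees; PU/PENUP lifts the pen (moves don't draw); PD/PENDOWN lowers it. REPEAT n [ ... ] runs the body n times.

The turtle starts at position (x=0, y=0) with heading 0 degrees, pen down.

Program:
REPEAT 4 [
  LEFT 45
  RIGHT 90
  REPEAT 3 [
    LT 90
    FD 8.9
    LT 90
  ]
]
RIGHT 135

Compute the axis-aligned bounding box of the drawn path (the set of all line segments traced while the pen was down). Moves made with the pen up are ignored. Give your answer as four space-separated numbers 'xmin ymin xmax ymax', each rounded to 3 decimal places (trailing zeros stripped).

Answer: -2.607 0 6.293 8.9

Derivation:
Executing turtle program step by step:
Start: pos=(0,0), heading=0, pen down
REPEAT 4 [
  -- iteration 1/4 --
  LT 45: heading 0 -> 45
  RT 90: heading 45 -> 315
  REPEAT 3 [
    -- iteration 1/3 --
    LT 90: heading 315 -> 45
    FD 8.9: (0,0) -> (6.293,6.293) [heading=45, draw]
    LT 90: heading 45 -> 135
    -- iteration 2/3 --
    LT 90: heading 135 -> 225
    FD 8.9: (6.293,6.293) -> (0,0) [heading=225, draw]
    LT 90: heading 225 -> 315
    -- iteration 3/3 --
    LT 90: heading 315 -> 45
    FD 8.9: (0,0) -> (6.293,6.293) [heading=45, draw]
    LT 90: heading 45 -> 135
  ]
  -- iteration 2/4 --
  LT 45: heading 135 -> 180
  RT 90: heading 180 -> 90
  REPEAT 3 [
    -- iteration 1/3 --
    LT 90: heading 90 -> 180
    FD 8.9: (6.293,6.293) -> (-2.607,6.293) [heading=180, draw]
    LT 90: heading 180 -> 270
    -- iteration 2/3 --
    LT 90: heading 270 -> 0
    FD 8.9: (-2.607,6.293) -> (6.293,6.293) [heading=0, draw]
    LT 90: heading 0 -> 90
    -- iteration 3/3 --
    LT 90: heading 90 -> 180
    FD 8.9: (6.293,6.293) -> (-2.607,6.293) [heading=180, draw]
    LT 90: heading 180 -> 270
  ]
  -- iteration 3/4 --
  LT 45: heading 270 -> 315
  RT 90: heading 315 -> 225
  REPEAT 3 [
    -- iteration 1/3 --
    LT 90: heading 225 -> 315
    FD 8.9: (-2.607,6.293) -> (3.687,0) [heading=315, draw]
    LT 90: heading 315 -> 45
    -- iteration 2/3 --
    LT 90: heading 45 -> 135
    FD 8.9: (3.687,0) -> (-2.607,6.293) [heading=135, draw]
    LT 90: heading 135 -> 225
    -- iteration 3/3 --
    LT 90: heading 225 -> 315
    FD 8.9: (-2.607,6.293) -> (3.687,0) [heading=315, draw]
    LT 90: heading 315 -> 45
  ]
  -- iteration 4/4 --
  LT 45: heading 45 -> 90
  RT 90: heading 90 -> 0
  REPEAT 3 [
    -- iteration 1/3 --
    LT 90: heading 0 -> 90
    FD 8.9: (3.687,0) -> (3.687,8.9) [heading=90, draw]
    LT 90: heading 90 -> 180
    -- iteration 2/3 --
    LT 90: heading 180 -> 270
    FD 8.9: (3.687,8.9) -> (3.687,0) [heading=270, draw]
    LT 90: heading 270 -> 0
    -- iteration 3/3 --
    LT 90: heading 0 -> 90
    FD 8.9: (3.687,0) -> (3.687,8.9) [heading=90, draw]
    LT 90: heading 90 -> 180
  ]
]
RT 135: heading 180 -> 45
Final: pos=(3.687,8.9), heading=45, 12 segment(s) drawn

Segment endpoints: x in {-2.607, 0, 0, 3.687, 3.687, 3.687, 3.687, 3.687, 6.293}, y in {0, 0, 0, 0, 6.293, 6.293, 6.293, 6.293, 6.293, 8.9}
xmin=-2.607, ymin=0, xmax=6.293, ymax=8.9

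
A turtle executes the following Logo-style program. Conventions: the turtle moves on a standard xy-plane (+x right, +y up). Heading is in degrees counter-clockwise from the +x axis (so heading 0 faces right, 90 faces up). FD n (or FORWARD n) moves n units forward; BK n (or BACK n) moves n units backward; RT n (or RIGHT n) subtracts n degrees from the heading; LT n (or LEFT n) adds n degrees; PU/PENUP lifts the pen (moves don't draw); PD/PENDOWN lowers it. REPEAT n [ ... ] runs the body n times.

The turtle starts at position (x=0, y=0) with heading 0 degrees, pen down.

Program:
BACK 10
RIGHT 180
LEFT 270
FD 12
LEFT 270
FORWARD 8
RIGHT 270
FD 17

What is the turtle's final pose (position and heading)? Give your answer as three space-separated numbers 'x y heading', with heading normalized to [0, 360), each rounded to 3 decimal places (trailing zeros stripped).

Executing turtle program step by step:
Start: pos=(0,0), heading=0, pen down
BK 10: (0,0) -> (-10,0) [heading=0, draw]
RT 180: heading 0 -> 180
LT 270: heading 180 -> 90
FD 12: (-10,0) -> (-10,12) [heading=90, draw]
LT 270: heading 90 -> 0
FD 8: (-10,12) -> (-2,12) [heading=0, draw]
RT 270: heading 0 -> 90
FD 17: (-2,12) -> (-2,29) [heading=90, draw]
Final: pos=(-2,29), heading=90, 4 segment(s) drawn

Answer: -2 29 90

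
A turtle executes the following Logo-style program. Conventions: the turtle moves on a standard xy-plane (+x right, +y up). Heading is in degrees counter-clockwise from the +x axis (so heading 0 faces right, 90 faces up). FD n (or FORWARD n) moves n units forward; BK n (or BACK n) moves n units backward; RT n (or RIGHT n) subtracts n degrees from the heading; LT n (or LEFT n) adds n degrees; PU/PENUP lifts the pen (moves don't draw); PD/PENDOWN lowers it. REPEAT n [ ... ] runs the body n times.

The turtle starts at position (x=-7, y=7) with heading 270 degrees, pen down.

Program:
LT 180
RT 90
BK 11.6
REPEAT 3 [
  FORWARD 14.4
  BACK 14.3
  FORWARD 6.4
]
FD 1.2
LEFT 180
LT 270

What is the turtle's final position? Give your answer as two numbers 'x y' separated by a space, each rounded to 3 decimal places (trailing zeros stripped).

Executing turtle program step by step:
Start: pos=(-7,7), heading=270, pen down
LT 180: heading 270 -> 90
RT 90: heading 90 -> 0
BK 11.6: (-7,7) -> (-18.6,7) [heading=0, draw]
REPEAT 3 [
  -- iteration 1/3 --
  FD 14.4: (-18.6,7) -> (-4.2,7) [heading=0, draw]
  BK 14.3: (-4.2,7) -> (-18.5,7) [heading=0, draw]
  FD 6.4: (-18.5,7) -> (-12.1,7) [heading=0, draw]
  -- iteration 2/3 --
  FD 14.4: (-12.1,7) -> (2.3,7) [heading=0, draw]
  BK 14.3: (2.3,7) -> (-12,7) [heading=0, draw]
  FD 6.4: (-12,7) -> (-5.6,7) [heading=0, draw]
  -- iteration 3/3 --
  FD 14.4: (-5.6,7) -> (8.8,7) [heading=0, draw]
  BK 14.3: (8.8,7) -> (-5.5,7) [heading=0, draw]
  FD 6.4: (-5.5,7) -> (0.9,7) [heading=0, draw]
]
FD 1.2: (0.9,7) -> (2.1,7) [heading=0, draw]
LT 180: heading 0 -> 180
LT 270: heading 180 -> 90
Final: pos=(2.1,7), heading=90, 11 segment(s) drawn

Answer: 2.1 7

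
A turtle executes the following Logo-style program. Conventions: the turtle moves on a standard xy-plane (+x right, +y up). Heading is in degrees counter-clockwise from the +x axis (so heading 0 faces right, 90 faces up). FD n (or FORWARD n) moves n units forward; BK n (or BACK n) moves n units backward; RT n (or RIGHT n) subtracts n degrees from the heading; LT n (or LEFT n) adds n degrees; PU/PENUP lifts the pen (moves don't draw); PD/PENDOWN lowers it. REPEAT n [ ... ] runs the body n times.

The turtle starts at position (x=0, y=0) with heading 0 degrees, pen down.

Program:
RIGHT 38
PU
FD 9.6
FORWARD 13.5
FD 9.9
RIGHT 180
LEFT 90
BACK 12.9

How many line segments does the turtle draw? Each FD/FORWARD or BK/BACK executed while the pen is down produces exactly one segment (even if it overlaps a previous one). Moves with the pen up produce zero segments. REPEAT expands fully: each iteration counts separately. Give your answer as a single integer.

Executing turtle program step by step:
Start: pos=(0,0), heading=0, pen down
RT 38: heading 0 -> 322
PU: pen up
FD 9.6: (0,0) -> (7.565,-5.91) [heading=322, move]
FD 13.5: (7.565,-5.91) -> (18.203,-14.222) [heading=322, move]
FD 9.9: (18.203,-14.222) -> (26.004,-20.317) [heading=322, move]
RT 180: heading 322 -> 142
LT 90: heading 142 -> 232
BK 12.9: (26.004,-20.317) -> (33.946,-10.151) [heading=232, move]
Final: pos=(33.946,-10.151), heading=232, 0 segment(s) drawn
Segments drawn: 0

Answer: 0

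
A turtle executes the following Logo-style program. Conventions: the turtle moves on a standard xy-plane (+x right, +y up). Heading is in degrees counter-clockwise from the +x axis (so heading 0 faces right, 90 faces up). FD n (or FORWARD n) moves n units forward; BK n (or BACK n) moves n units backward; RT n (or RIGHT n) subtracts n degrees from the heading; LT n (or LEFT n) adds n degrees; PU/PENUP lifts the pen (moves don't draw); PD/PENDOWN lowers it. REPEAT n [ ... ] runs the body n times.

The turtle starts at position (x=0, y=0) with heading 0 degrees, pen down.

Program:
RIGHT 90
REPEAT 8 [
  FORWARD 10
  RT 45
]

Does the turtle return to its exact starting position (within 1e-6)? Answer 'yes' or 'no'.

Answer: yes

Derivation:
Executing turtle program step by step:
Start: pos=(0,0), heading=0, pen down
RT 90: heading 0 -> 270
REPEAT 8 [
  -- iteration 1/8 --
  FD 10: (0,0) -> (0,-10) [heading=270, draw]
  RT 45: heading 270 -> 225
  -- iteration 2/8 --
  FD 10: (0,-10) -> (-7.071,-17.071) [heading=225, draw]
  RT 45: heading 225 -> 180
  -- iteration 3/8 --
  FD 10: (-7.071,-17.071) -> (-17.071,-17.071) [heading=180, draw]
  RT 45: heading 180 -> 135
  -- iteration 4/8 --
  FD 10: (-17.071,-17.071) -> (-24.142,-10) [heading=135, draw]
  RT 45: heading 135 -> 90
  -- iteration 5/8 --
  FD 10: (-24.142,-10) -> (-24.142,0) [heading=90, draw]
  RT 45: heading 90 -> 45
  -- iteration 6/8 --
  FD 10: (-24.142,0) -> (-17.071,7.071) [heading=45, draw]
  RT 45: heading 45 -> 0
  -- iteration 7/8 --
  FD 10: (-17.071,7.071) -> (-7.071,7.071) [heading=0, draw]
  RT 45: heading 0 -> 315
  -- iteration 8/8 --
  FD 10: (-7.071,7.071) -> (0,0) [heading=315, draw]
  RT 45: heading 315 -> 270
]
Final: pos=(0,0), heading=270, 8 segment(s) drawn

Start position: (0, 0)
Final position: (0, 0)
Distance = 0; < 1e-6 -> CLOSED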